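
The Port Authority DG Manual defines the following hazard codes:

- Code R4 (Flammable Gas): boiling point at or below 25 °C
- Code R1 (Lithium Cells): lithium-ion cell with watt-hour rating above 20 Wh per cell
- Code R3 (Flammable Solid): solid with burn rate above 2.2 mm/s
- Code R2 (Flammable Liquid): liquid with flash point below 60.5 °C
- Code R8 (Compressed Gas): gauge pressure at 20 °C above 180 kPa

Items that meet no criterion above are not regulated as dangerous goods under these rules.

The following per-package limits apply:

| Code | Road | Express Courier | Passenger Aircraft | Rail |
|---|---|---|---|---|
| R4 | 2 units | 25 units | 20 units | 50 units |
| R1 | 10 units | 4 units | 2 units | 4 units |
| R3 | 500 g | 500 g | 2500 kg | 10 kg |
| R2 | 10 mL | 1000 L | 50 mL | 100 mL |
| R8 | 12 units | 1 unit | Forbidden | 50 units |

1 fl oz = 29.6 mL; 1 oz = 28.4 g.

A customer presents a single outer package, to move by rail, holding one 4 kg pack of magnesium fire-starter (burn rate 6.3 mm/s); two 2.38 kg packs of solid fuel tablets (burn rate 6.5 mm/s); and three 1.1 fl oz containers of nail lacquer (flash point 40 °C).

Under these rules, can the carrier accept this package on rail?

Burn rate 6.3 mm/s meets the Code R3 criterion (Flammable Solid), so the magnesium fire-starter is Code R3.
Burn rate 6.5 mm/s meets the Code R3 criterion (Flammable Solid), so the solid fuel tablets are Code R3.
Flash point 40 °C meets the Code R2 criterion (Flammable Liquid), so the nail lacquer is Code R2.
Code R3 net quantity: 4 kg + (two 2.38 kg packs = 4.76 kg) = 8.76 kg.
8.76 kg ≤ 10 kg (rail limit, Code R3) — within limit.
Code R2 quantity: three 1.1 fl oz containers = 97.68 mL.
That is within the Code R2 rail limit of 100 mL.
Every hazard code is within its rail limit and no segregation rule is violated.

Yes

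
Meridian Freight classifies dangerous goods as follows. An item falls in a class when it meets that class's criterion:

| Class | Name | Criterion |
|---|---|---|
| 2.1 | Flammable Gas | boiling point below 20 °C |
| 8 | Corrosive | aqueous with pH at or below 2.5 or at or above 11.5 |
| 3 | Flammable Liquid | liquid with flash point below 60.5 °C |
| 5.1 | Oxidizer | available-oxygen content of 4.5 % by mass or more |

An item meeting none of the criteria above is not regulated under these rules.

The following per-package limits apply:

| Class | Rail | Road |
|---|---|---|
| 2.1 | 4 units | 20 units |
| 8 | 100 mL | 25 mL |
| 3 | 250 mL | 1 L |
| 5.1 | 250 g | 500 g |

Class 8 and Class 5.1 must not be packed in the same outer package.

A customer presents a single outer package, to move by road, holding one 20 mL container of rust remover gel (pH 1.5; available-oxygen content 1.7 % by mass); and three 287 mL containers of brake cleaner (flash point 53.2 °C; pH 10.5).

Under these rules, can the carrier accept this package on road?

Yes

pH 1.5 meets the Class 8 criterion (Corrosive), so the rust remover gel is Class 8.
Brake cleaner: flash point 53.2 °C < 60.5 °C → Class 3 (Flammable Liquid).
Class 8 quantity: 20 mL.
20 mL ≤ 25 mL (road limit, Class 8) — within limit.
Class 3 quantity: three 287 mL containers = 861 mL.
861 mL ≤ 1 L (road limit, Class 3) — within limit.
The segregation rule (Class 8 with Class 5.1) does not apply to Class 8 with Class 3.
Every hazard class is within its road limit and no segregation rule is violated.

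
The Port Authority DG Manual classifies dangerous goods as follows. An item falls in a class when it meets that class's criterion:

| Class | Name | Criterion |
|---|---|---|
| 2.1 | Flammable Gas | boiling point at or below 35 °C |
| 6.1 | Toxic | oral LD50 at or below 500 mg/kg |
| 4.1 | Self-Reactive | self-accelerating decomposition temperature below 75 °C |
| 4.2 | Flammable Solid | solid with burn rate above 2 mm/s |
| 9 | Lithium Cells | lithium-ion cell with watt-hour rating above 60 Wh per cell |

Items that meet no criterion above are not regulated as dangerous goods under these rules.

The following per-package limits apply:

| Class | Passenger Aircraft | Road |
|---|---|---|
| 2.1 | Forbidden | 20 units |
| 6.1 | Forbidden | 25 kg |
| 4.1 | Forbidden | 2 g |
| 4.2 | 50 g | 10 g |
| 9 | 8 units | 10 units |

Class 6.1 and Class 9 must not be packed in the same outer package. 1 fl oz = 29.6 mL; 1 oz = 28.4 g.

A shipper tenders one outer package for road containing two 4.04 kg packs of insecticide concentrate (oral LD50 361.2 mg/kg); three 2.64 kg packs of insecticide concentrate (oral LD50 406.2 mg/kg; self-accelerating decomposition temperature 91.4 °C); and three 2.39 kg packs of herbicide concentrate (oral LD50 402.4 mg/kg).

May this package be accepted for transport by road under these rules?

Yes

With oral LD50 361.2 mg/kg (≤ 500 mg/kg), the insecticide concentrate falls in Class 6.1.
Insecticide concentrate: oral LD50 406.2 mg/kg ≤ 500 mg/kg → Class 6.1 (Toxic).
Herbicide concentrate: oral LD50 402.4 mg/kg ≤ 500 mg/kg → Class 6.1 (Toxic).
Total Class 6.1: (two 4.04 kg packs = 8.08 kg) + (three 2.64 kg packs = 7.92 kg) + (three 2.39 kg packs = 7.17 kg) = 23.17 kg.
23.17 kg is within the road limit of 25 kg for Class 6.1.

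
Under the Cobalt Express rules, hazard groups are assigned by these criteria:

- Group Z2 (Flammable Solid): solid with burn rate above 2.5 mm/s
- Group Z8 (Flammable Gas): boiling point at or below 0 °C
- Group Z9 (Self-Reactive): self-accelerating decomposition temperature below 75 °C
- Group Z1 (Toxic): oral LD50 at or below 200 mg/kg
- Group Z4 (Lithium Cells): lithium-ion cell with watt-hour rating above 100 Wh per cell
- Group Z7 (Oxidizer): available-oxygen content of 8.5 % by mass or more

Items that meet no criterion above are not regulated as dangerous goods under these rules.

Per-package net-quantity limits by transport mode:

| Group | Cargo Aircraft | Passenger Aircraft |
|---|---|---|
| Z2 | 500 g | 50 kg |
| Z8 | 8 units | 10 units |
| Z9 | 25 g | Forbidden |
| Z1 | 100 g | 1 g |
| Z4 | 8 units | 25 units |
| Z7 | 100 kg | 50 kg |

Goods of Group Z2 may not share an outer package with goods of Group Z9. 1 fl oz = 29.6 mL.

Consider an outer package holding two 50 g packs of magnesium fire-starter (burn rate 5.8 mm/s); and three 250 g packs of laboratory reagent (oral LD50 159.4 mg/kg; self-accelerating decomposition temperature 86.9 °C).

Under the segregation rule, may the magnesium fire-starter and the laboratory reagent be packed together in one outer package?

With burn rate 5.8 mm/s (> 2.5 mm/s), the magnesium fire-starter falls in Group Z2.
The laboratory reagent has oral LD50 159.4 mg/kg, which is ≤ 200 mg/kg, so it is Group Z1 (Toxic).
No segregation rule bars Group Z2 with Group Z1.

Yes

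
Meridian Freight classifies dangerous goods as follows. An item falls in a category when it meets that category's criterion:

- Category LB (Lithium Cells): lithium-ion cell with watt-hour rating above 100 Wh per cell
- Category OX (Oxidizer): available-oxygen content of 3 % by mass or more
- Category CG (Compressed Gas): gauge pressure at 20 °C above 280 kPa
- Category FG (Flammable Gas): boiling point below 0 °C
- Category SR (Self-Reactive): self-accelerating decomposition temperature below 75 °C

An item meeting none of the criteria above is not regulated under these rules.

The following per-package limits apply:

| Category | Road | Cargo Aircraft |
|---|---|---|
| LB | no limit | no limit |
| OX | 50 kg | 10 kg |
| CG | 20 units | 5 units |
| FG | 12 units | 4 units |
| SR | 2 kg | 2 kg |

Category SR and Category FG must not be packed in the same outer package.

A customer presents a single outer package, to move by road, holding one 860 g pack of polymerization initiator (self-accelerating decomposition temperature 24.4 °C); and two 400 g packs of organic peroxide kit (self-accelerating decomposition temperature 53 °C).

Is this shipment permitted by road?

Yes

Self-accelerating decomposition temperature 24.4 °C meets the Category SR criterion (Self-Reactive), so the polymerization initiator is Category SR.
Self-accelerating decomposition temperature 53 °C meets the Category SR criterion (Self-Reactive), so the organic peroxide kit is Category SR.
Category SR net quantity: 860 g + (two 400 g packs = 800 g) = 1.66 kg.
1.66 kg is within the road limit of 2 kg for Category SR.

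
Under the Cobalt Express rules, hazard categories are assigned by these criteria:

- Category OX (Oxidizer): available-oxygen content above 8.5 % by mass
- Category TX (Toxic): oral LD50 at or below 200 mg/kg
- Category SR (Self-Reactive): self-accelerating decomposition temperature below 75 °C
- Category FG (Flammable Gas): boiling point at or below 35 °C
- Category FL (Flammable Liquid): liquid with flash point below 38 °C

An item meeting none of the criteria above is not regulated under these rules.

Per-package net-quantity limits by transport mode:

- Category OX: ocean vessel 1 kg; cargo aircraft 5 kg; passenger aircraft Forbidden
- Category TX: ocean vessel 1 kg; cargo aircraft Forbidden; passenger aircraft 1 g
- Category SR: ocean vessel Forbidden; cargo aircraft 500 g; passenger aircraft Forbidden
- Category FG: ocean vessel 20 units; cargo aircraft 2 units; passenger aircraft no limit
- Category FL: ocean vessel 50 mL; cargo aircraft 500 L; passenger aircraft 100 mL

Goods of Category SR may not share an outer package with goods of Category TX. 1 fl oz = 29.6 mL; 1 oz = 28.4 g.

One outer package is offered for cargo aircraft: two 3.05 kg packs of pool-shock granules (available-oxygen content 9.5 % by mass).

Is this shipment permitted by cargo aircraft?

No

With available-oxygen content 9.5 % by mass (> 8.5 % by mass), the pool-shock granules fall in Category OX.
Category OX quantity: two 3.05 kg packs = 6.1 kg.
6.1 kg exceeds the cargo aircraft limit of 5 kg for Category OX.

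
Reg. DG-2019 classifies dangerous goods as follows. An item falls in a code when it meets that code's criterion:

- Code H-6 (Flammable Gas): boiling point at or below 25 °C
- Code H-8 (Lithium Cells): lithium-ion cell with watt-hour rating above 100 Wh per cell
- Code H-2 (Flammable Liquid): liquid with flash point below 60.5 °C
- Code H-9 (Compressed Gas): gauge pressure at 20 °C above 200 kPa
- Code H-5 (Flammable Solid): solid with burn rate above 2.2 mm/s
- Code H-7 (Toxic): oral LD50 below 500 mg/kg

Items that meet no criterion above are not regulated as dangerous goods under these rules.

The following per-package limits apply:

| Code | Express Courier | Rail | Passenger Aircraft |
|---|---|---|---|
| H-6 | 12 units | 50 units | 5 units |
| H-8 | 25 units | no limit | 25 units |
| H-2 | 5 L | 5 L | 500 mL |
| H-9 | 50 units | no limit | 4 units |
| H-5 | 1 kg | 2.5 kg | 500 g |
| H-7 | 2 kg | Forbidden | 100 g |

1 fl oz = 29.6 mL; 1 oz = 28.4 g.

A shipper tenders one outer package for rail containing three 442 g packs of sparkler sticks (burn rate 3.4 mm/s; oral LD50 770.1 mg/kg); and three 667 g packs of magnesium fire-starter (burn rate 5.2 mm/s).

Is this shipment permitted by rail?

With burn rate 3.4 mm/s (> 2.2 mm/s), the sparkler sticks fall in Code H-5.
Burn rate 5.2 mm/s meets the Code H-5 criterion (Flammable Solid), so the magnesium fire-starter is Code H-5.
Total Code H-5: (three 442 g packs = 1.326 kg) + (three 667 g packs = 2.001 kg) = 3.327 kg.
3.327 kg exceeds the rail limit of 2.5 kg for Code H-5.

No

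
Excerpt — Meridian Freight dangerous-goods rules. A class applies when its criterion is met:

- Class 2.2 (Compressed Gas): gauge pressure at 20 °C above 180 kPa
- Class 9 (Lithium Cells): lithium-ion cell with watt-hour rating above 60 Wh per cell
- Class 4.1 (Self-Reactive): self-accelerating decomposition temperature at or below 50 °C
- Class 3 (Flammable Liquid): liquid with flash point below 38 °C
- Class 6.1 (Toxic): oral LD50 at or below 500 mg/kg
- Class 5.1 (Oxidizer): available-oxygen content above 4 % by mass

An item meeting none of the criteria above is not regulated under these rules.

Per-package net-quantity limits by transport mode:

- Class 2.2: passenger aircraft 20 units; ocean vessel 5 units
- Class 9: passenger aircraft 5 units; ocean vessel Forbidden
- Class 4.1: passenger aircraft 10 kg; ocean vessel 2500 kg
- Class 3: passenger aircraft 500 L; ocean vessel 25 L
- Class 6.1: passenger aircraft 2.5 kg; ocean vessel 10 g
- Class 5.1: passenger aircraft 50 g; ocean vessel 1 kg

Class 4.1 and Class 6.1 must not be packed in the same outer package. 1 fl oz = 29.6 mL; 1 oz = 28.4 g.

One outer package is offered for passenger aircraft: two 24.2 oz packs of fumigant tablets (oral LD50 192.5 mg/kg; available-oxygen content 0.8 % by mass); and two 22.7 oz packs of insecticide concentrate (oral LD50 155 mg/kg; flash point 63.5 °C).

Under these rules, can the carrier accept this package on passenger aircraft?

The fumigant tablets have oral LD50 192.5 mg/kg, which is ≤ 500 mg/kg, so they are Class 6.1 (Toxic).
With oral LD50 155 mg/kg (≤ 500 mg/kg), the insecticide concentrate falls in Class 6.1.
Class 6.1 net quantity: (two 24.2 oz packs = 1374.56 g) + (two 22.7 oz packs = 1289.36 g) = 2663.92 g.
2663.92 g > 2.5 kg (passenger aircraft limit, Class 6.1) — over the limit.

No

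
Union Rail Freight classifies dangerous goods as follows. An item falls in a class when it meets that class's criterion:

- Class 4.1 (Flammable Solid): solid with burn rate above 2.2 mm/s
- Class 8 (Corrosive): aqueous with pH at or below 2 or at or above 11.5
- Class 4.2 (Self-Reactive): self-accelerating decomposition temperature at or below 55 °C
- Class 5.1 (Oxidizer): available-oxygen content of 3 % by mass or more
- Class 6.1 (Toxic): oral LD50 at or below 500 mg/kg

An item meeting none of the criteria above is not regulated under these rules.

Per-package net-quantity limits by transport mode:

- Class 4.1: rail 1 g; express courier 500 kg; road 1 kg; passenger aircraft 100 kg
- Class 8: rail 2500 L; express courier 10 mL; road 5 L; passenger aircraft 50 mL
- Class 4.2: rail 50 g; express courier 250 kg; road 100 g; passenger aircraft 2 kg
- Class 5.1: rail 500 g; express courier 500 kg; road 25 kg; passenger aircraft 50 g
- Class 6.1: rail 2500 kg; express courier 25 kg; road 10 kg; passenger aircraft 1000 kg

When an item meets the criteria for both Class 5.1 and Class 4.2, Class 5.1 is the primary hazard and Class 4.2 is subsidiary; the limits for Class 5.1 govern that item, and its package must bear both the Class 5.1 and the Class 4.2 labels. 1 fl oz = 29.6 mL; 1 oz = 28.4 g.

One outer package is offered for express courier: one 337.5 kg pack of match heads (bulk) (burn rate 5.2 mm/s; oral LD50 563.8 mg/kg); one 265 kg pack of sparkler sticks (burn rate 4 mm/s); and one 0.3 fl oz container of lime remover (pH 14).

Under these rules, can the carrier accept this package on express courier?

Burn rate 5.2 mm/s meets the Class 4.1 criterion (Flammable Solid), so the match heads (bulk) are Class 4.1.
The sparkler sticks have burn rate 4 mm/s, which is > 2.2 mm/s, so they are Class 4.1 (Flammable Solid).
Lime remover: pH 14 ≥ 11.5 → Class 8 (Corrosive).
Total Class 4.1: 337.5 kg + 265 kg = 602.5 kg.
602.5 kg exceeds the express courier limit of 500 kg for Class 4.1.
Class 8 quantity: one 0.3 fl oz container = 8.88 mL.
8.88 mL ≤ 10 mL (express courier limit, Class 8) — within limit.

No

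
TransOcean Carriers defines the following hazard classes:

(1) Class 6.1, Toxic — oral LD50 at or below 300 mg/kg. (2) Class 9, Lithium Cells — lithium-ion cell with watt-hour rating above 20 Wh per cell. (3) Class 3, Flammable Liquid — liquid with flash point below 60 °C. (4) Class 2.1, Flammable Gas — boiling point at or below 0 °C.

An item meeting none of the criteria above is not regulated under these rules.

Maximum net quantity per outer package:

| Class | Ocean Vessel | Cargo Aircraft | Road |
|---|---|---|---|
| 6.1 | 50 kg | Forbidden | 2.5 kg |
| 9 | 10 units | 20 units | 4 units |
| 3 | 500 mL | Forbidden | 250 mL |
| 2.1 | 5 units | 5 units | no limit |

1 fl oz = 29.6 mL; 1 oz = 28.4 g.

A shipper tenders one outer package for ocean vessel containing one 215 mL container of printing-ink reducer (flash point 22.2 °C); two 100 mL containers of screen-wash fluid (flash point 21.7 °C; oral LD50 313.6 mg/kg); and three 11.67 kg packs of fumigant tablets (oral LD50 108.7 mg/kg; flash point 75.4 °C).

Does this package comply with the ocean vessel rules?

With flash point 22.2 °C (< 60 °C), the printing-ink reducer falls in Class 3.
Flash point 21.7 °C meets the Class 3 criterion (Flammable Liquid), so the screen-wash fluid is Class 3.
Oral LD50 108.7 mg/kg meets the Class 6.1 criterion (Toxic), so the fumigant tablets are Class 6.1.
Class 6.1 quantity: three 11.67 kg packs = 35.01 kg.
That is within the Class 6.1 ocean vessel limit of 50 kg.
Total Class 3: 215 mL + (two 100 mL containers = 200 mL) = 415 mL.
That is within the Class 3 ocean vessel limit of 500 mL.
Every hazard class is within its ocean vessel limit and no segregation rule is violated.

Yes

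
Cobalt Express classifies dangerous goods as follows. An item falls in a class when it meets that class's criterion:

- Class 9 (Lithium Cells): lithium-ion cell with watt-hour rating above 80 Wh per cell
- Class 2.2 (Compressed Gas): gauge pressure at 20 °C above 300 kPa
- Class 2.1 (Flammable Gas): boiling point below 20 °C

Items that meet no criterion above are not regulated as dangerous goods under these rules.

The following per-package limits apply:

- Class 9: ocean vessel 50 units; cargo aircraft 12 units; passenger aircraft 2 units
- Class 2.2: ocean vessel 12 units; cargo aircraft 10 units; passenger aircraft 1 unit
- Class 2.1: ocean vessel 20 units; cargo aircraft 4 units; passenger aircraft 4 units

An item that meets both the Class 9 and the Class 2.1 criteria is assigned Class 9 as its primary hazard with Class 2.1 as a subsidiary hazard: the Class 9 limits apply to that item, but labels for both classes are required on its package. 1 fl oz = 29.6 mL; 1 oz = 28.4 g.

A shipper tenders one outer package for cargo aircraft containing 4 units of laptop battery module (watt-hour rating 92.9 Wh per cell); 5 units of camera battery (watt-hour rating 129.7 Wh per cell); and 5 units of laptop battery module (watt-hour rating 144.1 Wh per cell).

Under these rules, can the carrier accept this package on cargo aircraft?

Laptop battery module: watt-hour rating 92.9 Wh per cell > 80 Wh per cell → Class 9 (Lithium Cells).
The camera battery has watt-hour rating 129.7 Wh per cell, which is > 80 Wh per cell, so it is Class 9 (Lithium Cells).
Watt-hour rating 144.1 Wh per cell meets the Class 9 criterion (Lithium Cells), so the laptop battery module is Class 9.
Total Class 9: 4 units + 5 units + 5 units = 14 units.
That exceeds the Class 9 cargo aircraft limit of 12 units.

No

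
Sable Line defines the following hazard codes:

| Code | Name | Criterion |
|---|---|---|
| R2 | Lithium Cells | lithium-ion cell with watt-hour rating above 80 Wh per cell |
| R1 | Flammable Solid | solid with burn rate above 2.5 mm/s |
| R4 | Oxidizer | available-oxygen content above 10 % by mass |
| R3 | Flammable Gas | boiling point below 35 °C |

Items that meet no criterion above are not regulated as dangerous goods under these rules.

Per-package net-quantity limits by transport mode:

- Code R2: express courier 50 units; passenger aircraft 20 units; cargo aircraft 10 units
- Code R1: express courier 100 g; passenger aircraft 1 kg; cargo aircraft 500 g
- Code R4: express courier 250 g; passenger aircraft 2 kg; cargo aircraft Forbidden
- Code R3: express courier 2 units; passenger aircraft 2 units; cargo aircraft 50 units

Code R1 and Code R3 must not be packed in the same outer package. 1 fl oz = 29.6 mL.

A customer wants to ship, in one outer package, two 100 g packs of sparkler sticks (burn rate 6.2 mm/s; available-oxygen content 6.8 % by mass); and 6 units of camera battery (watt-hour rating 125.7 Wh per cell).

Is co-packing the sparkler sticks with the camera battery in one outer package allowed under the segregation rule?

The sparkler sticks have burn rate 6.2 mm/s, which is > 2.5 mm/s, so they are Code R1 (Flammable Solid).
The camera battery has watt-hour rating 125.7 Wh per cell, which is > 80 Wh per cell, so it is Code R2 (Lithium Cells).
No segregation rule bars Code R1 with Code R2.

Yes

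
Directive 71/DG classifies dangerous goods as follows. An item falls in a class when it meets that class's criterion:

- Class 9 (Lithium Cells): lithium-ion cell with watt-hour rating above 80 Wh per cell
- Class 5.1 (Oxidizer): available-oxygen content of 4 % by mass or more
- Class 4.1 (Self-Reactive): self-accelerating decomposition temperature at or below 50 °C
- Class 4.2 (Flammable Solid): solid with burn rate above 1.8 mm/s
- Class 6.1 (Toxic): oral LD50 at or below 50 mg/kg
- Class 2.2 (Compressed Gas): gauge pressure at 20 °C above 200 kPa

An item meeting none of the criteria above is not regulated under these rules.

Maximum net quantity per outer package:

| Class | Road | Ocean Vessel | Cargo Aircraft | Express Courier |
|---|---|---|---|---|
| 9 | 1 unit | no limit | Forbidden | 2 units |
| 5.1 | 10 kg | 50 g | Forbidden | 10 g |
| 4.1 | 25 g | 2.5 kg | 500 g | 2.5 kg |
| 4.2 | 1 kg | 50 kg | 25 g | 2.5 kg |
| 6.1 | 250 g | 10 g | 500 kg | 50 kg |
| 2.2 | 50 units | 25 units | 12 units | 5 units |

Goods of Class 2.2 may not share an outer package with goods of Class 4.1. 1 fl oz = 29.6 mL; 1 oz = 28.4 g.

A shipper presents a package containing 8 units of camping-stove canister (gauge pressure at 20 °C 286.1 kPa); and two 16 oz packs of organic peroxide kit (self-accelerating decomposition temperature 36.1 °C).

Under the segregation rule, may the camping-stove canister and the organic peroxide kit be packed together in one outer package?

With gauge pressure at 20 °C 286.1 kPa (> 200 kPa), the camping-stove canister falls in Class 2.2.
Self-accelerating decomposition temperature 36.1 °C meets the Class 4.1 criterion (Self-Reactive), so the organic peroxide kit is Class 4.1.
Class 2.2 and Class 4.1 may not share an outer package.

No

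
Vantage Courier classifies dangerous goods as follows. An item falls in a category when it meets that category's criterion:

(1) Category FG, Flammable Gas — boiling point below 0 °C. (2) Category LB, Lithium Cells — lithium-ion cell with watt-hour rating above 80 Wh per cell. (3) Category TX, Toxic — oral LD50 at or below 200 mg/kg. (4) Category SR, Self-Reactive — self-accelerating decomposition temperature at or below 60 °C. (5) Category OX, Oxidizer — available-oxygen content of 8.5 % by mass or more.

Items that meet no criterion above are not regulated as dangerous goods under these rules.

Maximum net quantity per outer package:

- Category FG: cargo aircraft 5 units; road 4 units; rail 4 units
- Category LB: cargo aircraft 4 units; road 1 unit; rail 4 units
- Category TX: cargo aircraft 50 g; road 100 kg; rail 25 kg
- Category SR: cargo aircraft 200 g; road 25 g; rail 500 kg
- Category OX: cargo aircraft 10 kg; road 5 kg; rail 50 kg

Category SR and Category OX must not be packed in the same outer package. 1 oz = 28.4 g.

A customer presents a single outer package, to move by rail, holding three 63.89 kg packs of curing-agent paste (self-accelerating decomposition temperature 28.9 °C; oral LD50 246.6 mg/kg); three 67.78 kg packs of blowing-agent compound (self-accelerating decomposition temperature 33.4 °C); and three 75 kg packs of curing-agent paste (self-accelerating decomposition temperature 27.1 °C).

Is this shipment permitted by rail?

No

With self-accelerating decomposition temperature 28.9 °C (≤ 60 °C), the curing-agent paste falls in Category SR.
With self-accelerating decomposition temperature 33.4 °C (≤ 60 °C), the blowing-agent compound falls in Category SR.
Curing-agent paste: self-accelerating decomposition temperature 27.1 °C ≤ 60 °C → Category SR (Self-Reactive).
Total Category SR: (three 63.89 kg packs = 191.67 kg) + (three 67.78 kg packs = 203.34 kg) + (three 75 kg packs = 225 kg) = 620.01 kg.
620.01 kg > 500 kg (rail limit, Category SR) — over the limit.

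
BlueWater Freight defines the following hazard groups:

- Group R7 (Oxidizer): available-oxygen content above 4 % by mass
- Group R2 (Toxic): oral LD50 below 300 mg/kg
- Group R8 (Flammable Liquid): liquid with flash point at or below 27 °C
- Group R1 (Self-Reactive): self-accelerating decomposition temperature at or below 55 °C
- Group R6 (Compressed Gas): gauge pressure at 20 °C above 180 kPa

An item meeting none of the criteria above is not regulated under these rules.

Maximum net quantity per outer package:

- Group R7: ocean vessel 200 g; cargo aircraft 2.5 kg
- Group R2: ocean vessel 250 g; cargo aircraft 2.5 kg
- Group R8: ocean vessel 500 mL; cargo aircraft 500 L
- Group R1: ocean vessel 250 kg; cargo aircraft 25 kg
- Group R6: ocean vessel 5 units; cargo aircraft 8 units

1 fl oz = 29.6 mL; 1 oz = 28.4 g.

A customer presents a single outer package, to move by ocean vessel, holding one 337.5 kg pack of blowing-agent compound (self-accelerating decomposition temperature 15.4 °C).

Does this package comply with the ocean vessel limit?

Self-accelerating decomposition temperature 15.4 °C meets the Group R1 criterion (Self-Reactive), so the blowing-agent compound is Group R1.
Group R1 quantity: 337.5 kg.
337.5 kg > 250 kg (ocean vessel limit, Group R1) — over the limit.

No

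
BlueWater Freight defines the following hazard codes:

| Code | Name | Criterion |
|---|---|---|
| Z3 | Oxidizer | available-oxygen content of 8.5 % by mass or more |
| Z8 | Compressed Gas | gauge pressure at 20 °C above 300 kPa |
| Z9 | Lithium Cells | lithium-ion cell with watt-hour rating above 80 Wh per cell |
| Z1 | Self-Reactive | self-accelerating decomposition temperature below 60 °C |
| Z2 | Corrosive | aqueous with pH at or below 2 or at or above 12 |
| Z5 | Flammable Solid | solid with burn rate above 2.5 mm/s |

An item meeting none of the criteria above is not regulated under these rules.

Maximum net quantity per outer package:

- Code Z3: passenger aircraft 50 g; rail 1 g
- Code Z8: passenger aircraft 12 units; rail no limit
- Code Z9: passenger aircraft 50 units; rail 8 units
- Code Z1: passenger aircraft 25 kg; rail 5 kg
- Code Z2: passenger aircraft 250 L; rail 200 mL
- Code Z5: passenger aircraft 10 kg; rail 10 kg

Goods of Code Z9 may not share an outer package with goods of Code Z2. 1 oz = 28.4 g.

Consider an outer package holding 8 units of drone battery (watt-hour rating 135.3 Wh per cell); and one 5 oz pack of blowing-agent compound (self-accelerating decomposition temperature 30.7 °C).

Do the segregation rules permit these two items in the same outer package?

Yes

With watt-hour rating 135.3 Wh per cell (> 80 Wh per cell), the drone battery falls in Code Z9.
With self-accelerating decomposition temperature 30.7 °C (< 60 °C), the blowing-agent compound falls in Code Z1.
No segregation rule bars Code Z9 with Code Z1.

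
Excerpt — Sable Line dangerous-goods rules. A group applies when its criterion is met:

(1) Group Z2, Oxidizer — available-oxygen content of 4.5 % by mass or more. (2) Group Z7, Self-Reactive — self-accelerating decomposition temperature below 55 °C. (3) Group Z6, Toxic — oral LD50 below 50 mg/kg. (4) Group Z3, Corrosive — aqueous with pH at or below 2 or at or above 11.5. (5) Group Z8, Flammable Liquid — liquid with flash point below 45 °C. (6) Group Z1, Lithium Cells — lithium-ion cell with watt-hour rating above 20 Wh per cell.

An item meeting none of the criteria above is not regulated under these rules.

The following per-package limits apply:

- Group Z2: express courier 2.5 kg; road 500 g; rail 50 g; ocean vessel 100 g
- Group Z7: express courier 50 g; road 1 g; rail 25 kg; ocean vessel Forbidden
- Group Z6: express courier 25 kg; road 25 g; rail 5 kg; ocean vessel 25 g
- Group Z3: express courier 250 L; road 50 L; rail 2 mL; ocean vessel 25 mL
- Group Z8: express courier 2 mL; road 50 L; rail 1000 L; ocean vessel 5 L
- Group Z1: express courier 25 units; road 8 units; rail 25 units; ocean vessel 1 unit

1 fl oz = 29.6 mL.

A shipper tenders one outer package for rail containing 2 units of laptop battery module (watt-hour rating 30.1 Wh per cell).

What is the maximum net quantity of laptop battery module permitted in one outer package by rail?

25 units

With watt-hour rating 30.1 Wh per cell (> 20 Wh per cell), the laptop battery module falls in Group Z1.
The rail limit for Group Z1 is 25 units.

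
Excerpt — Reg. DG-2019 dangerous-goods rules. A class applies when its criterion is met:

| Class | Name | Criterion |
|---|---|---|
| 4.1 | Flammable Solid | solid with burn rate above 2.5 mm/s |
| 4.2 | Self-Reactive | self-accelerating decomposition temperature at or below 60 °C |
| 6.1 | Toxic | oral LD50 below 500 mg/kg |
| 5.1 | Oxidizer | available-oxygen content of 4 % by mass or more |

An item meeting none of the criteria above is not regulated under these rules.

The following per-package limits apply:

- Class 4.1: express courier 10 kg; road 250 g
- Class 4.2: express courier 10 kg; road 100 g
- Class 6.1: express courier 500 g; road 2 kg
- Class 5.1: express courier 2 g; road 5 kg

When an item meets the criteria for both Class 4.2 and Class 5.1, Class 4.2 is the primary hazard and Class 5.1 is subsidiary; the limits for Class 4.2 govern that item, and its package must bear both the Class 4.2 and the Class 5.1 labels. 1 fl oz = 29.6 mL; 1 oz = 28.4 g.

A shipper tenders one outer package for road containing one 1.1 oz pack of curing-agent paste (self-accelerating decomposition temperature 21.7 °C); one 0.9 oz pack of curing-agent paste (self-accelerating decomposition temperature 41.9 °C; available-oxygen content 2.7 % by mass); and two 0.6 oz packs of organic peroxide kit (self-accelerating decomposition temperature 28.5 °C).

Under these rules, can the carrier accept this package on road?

Yes

The curing-agent paste has self-accelerating decomposition temperature 21.7 °C, which is ≤ 60 °C, so it is Class 4.2 (Self-Reactive).
With self-accelerating decomposition temperature 41.9 °C (≤ 60 °C), the curing-agent paste falls in Class 4.2.
Organic peroxide kit: self-accelerating decomposition temperature 28.5 °C ≤ 60 °C → Class 4.2 (Self-Reactive).
Total Class 4.2: (one 1.1 oz pack = 31.24 g) + (one 0.9 oz pack = 25.56 g) + (two 0.6 oz packs = 34.08 g) = 90.88 g.
90.88 g ≤ 100 g (road limit, Class 4.2) — within limit.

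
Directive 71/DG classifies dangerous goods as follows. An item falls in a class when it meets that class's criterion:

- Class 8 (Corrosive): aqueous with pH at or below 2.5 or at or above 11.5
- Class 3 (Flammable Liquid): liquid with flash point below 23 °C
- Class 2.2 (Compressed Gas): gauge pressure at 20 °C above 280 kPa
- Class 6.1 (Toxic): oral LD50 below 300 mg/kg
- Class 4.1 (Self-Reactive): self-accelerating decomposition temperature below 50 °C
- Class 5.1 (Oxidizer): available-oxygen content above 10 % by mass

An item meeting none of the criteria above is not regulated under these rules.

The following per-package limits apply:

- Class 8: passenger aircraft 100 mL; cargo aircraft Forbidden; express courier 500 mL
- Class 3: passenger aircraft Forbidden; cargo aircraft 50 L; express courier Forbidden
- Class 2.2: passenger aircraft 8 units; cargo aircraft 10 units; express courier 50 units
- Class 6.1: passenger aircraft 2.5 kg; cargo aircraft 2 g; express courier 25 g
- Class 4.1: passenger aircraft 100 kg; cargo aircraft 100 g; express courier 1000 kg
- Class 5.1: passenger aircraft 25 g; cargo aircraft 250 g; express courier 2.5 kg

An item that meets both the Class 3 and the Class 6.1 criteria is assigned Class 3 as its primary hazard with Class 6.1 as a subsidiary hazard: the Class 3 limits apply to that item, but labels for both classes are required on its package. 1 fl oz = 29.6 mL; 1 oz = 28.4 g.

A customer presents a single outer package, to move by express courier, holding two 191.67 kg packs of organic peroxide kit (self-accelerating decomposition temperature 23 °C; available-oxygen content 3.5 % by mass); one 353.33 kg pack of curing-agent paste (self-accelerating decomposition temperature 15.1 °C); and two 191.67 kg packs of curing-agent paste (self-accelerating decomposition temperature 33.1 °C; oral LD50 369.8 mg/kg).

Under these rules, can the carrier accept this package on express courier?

No

Organic peroxide kit: self-accelerating decomposition temperature 23 °C < 50 °C → Class 4.1 (Self-Reactive).
Self-accelerating decomposition temperature 15.1 °C meets the Class 4.1 criterion (Self-Reactive), so the curing-agent paste is Class 4.1.
The curing-agent paste has self-accelerating decomposition temperature 33.1 °C, which is < 50 °C, so it is Class 4.1 (Self-Reactive).
Class 4.1 net quantity: (two 191.67 kg packs = 383.34 kg) + 353.33 kg + (two 191.67 kg packs = 383.34 kg) = 1120.01 kg.
That exceeds the Class 4.1 express courier limit of 1000 kg.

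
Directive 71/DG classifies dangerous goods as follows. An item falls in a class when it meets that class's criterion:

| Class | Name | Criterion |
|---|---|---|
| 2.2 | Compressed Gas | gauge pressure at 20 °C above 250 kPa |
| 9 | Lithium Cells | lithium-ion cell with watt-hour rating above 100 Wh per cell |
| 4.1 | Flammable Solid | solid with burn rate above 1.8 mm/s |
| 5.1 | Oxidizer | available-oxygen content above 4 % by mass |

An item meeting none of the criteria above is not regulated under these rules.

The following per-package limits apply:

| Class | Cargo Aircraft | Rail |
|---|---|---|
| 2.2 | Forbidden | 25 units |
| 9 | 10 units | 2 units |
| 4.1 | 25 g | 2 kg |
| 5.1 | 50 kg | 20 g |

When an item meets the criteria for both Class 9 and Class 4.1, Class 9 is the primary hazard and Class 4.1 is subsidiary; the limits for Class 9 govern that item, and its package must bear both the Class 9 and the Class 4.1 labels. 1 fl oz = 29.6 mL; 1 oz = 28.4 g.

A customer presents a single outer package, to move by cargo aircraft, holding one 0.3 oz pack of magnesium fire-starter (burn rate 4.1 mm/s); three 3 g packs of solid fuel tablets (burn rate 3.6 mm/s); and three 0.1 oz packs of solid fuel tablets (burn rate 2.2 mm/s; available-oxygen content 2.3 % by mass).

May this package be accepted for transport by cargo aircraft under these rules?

Magnesium fire-starter: burn rate 4.1 mm/s > 1.8 mm/s → Class 4.1 (Flammable Solid).
Burn rate 3.6 mm/s meets the Class 4.1 criterion (Flammable Solid), so the solid fuel tablets are Class 4.1.
Solid fuel tablets: burn rate 2.2 mm/s > 1.8 mm/s → Class 4.1 (Flammable Solid).
Total Class 4.1: (one 0.3 oz pack = 8.52 g) + (three 3 g packs = 9 g) + (three 0.1 oz packs = 8.52 g) = 26.04 g.
26.04 g exceeds the cargo aircraft limit of 25 g for Class 4.1.

No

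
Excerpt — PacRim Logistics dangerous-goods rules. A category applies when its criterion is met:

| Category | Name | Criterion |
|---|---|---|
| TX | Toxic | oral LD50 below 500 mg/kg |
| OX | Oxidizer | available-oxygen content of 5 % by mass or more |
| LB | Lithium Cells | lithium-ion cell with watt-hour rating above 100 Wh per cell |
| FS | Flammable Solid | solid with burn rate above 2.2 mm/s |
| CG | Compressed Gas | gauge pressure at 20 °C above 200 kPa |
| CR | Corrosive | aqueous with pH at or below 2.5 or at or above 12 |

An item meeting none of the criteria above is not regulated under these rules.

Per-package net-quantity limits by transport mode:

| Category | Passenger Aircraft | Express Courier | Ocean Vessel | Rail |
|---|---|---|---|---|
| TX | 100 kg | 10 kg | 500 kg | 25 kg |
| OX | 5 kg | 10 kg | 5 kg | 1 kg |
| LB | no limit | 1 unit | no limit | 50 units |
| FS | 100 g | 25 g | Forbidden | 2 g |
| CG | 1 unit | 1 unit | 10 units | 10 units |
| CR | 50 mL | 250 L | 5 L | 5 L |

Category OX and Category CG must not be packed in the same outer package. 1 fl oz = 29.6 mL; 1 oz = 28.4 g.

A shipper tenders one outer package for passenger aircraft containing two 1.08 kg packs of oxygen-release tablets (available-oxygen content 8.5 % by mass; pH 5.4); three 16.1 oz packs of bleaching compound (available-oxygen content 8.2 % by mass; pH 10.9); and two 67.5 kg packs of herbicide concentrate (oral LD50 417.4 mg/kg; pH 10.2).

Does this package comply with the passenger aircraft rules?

No

Available-oxygen content 8.5 % by mass meets the Category OX criterion (Oxidizer), so the oxygen-release tablets are Category OX.
Bleaching compound: available-oxygen content 8.2 % by mass ≥ 5 % by mass → Category OX (Oxidizer).
With oral LD50 417.4 mg/kg (< 500 mg/kg), the herbicide concentrate falls in Category TX.
Category TX quantity: two 67.5 kg packs = 135 kg.
135 kg > 100 kg (passenger aircraft limit, Category TX) — over the limit.
Category OX net quantity: (two 1.08 kg packs = 2.16 kg) + (three 16.1 oz packs = 1371.72 g) = 3531.72 g.
3531.72 g is within the passenger aircraft limit of 5 kg for Category OX.
The segregation rule (Category OX with Category CG) does not apply to Category TX with Category OX.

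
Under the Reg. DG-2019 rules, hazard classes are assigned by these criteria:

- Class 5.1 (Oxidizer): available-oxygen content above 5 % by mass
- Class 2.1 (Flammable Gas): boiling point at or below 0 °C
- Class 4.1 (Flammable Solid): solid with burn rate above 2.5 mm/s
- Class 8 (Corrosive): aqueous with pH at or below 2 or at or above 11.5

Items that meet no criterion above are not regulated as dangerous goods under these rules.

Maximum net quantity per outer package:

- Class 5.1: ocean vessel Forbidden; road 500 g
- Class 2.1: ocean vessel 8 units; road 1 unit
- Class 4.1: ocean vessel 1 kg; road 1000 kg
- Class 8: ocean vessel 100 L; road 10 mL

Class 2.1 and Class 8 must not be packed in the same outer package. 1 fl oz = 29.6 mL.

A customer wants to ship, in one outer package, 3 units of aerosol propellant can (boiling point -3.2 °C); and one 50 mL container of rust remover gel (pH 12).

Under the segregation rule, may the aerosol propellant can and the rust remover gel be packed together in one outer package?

With boiling point -3.2 °C (≤ 0 °C), the aerosol propellant can falls in Class 2.1.
Rust remover gel: pH 12 ≥ 11.5 → Class 8 (Corrosive).
Class 2.1 and Class 8 may not share an outer package.

No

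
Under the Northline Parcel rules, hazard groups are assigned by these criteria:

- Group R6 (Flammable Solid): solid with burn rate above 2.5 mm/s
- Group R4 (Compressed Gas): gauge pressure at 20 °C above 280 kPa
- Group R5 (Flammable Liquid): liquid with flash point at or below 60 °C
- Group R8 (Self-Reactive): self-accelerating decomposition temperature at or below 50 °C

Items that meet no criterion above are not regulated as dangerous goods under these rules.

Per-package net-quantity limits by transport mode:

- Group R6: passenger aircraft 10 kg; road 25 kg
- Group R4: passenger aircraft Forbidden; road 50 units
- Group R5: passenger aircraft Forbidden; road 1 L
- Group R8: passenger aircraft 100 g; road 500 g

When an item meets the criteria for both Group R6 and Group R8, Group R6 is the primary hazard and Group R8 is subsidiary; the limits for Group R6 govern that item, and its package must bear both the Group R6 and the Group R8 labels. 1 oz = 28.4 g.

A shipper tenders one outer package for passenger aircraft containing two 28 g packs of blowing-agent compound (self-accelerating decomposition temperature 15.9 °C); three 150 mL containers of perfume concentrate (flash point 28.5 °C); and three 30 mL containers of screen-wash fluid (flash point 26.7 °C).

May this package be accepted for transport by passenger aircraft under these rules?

With self-accelerating decomposition temperature 15.9 °C (≤ 50 °C), the blowing-agent compound falls in Group R8.
The perfume concentrate has flash point 28.5 °C, which is ≤ 60 °C, so it is Group R5 (Flammable Liquid).
With flash point 26.7 °C (≤ 60 °C), the screen-wash fluid falls in Group R5.
Group R8 quantity: two 28 g packs = 56 g.
56 g ≤ 100 g (passenger aircraft limit, Group R8) — within limit.
Group R5 net quantity: (three 150 mL containers = 450 mL) + (three 30 mL containers = 90 mL) = 540 mL.
Group R5 is Forbidden by passenger aircraft.

No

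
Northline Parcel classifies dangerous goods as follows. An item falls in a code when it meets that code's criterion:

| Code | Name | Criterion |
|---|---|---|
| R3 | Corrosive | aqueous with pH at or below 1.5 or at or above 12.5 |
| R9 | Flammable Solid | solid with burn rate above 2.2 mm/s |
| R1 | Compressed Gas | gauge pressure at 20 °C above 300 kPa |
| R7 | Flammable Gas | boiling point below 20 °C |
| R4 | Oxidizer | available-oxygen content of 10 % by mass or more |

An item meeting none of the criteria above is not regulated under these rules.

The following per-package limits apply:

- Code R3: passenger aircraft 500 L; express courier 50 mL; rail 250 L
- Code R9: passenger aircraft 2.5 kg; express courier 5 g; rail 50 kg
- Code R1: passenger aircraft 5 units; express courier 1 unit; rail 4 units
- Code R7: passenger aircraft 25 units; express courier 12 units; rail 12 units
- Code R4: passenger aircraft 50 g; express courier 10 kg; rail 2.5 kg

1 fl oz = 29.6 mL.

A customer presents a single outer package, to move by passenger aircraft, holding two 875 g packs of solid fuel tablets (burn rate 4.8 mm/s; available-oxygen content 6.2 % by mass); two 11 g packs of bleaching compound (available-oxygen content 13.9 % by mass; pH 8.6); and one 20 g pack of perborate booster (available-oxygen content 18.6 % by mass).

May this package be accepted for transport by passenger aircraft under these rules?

With burn rate 4.8 mm/s (> 2.2 mm/s), the solid fuel tablets fall in Code R9.
Bleaching compound: available-oxygen content 13.9 % by mass ≥ 10 % by mass → Code R4 (Oxidizer).
The perborate booster has available-oxygen content 18.6 % by mass, which is ≥ 10 % by mass, so it is Code R4 (Oxidizer).
Code R4 net quantity: (two 11 g packs = 22 g) + 20 g = 42 g.
42 g is within the passenger aircraft limit of 50 g for Code R4.
Code R9 quantity: two 875 g packs = 1.75 kg.
1.75 kg ≤ 2.5 kg (passenger aircraft limit, Code R9) — within limit.
Every hazard code is within its passenger aircraft limit and no segregation rule is violated.

Yes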